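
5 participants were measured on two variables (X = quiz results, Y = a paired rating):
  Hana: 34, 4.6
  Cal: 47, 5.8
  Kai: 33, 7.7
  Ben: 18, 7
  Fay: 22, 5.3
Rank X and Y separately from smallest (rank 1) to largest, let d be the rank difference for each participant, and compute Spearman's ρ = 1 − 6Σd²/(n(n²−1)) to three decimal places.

Ranks of variable 1: 4, 5, 3, 1, 2
Ranks of variable 2: 1, 3, 5, 4, 2
d = r₁ − r₂: 3, 2, -2, -3, 0
d²: 9, 4, 4, 9, 0; Σd² = 26
ρ = 1 − 6·26/(5·24) = 1 − 156/120 = -0.300

-0.300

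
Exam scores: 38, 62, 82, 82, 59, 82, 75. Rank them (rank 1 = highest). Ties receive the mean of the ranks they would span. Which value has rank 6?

Sorted (descending): 82, 82, 82, 75, 62, 59, 38
The 3 values of 82 occupy positions 1–3 → average rank 2.
Rank 6 → value 59.

59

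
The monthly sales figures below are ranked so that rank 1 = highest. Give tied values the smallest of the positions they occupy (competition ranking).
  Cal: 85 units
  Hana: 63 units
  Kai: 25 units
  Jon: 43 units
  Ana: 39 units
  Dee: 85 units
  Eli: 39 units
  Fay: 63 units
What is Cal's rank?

1

Sorted (descending): 85, 85, 63, 63, 43, 39, 39, 25
The 2 values of 85 occupy positions 1–2 → each gets rank 1.
The 2 values of 63 occupy positions 3–4 → each gets rank 3.
The 2 values of 39 occupy positions 6–7 → each gets rank 6.
Cal has value 85 units → rank 1.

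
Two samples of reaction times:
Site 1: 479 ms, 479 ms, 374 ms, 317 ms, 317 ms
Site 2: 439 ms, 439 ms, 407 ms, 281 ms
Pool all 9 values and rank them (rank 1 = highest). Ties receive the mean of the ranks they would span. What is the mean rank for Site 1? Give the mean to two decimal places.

Sorted (descending): 479, 479, 439, 439, 407, 374, 317, 317, 281
The 2 values of 479 occupy positions 1–2 → average rank (1+2)/2 = 1.5.
The 2 values of 439 occupy positions 3–4 → average rank (3+4)/2 = 3.5.
The 2 values of 317 occupy positions 7–8 → average rank (7+8)/2 = 7.5.
Site 1 values → pooled ranks: 479→1.5, 479→1.5, 374→6, 317→7.5, 317→7.5
Mean rank = (1.5 + 1.5 + 6 + 7.5 + 7.5) / 5 = 4.80

4.80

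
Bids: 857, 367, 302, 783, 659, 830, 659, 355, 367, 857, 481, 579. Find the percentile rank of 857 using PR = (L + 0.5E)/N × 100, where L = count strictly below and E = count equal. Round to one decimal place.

N = 12.
Strictly below 857: 10. Equal to 857: 2.
PR = (10 + 0.5·2)/12 × 100 = 91.7

91.7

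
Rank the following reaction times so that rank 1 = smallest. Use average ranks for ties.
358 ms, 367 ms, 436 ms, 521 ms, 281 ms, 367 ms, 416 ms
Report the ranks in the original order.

2, 3.5, 6, 7, 1, 3.5, 5

Sorted (ascending): 281, 358, 367, 367, 416, 436, 521
The 2 values of 367 occupy positions 3–4 → average rank (3+4)/2 = 3.5.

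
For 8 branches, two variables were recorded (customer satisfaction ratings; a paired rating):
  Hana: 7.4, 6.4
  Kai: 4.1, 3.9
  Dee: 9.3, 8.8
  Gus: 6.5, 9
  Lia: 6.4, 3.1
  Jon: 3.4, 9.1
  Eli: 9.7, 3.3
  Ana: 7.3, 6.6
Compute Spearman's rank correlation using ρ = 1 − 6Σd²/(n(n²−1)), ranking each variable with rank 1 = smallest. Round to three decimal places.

-0.238

Ranks of variable 1: 6, 2, 7, 4, 3, 1, 8, 5
Ranks of variable 2: 4, 3, 6, 7, 1, 8, 2, 5
d = r₁ − r₂: 2, -1, 1, -3, 2, -7, 6, 0
d²: 4, 1, 1, 9, 4, 49, 36, 0; Σd² = 104
ρ = 1 − 6·104/(8·63) = 1 − 624/504 = -0.238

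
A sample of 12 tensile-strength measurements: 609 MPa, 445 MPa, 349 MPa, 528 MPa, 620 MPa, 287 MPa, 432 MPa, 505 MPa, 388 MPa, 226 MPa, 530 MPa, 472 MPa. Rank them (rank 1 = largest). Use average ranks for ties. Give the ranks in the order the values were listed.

2, 7, 10, 4, 1, 11, 8, 5, 9, 12, 3, 6

Sorted (descending): 620, 609, 530, 528, 505, 472, 445, 432, 388, 349, 287, 226
No ties — each value takes its position as its rank.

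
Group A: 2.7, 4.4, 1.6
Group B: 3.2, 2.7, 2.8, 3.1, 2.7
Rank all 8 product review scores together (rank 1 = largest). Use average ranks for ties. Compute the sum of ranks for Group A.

Sorted (descending): 4.4, 3.2, 3.1, 2.8, 2.7, 2.7, 2.7, 1.6
The 3 values of 2.7 occupy positions 5–7 → average rank 6.
Group A values → pooled ranks: 2.7→6, 4.4→1, 1.6→8
Rank sum = 6 + 1 + 8 = 15

15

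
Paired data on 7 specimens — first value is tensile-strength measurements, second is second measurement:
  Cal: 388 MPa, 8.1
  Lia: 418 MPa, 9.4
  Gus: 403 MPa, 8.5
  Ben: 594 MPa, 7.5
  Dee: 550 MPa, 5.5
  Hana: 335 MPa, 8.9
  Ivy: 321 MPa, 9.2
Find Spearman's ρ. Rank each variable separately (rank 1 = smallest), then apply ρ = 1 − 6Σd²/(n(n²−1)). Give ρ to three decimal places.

-0.571

Ranks of variable 1: 3, 5, 4, 7, 6, 2, 1
Ranks of variable 2: 3, 7, 4, 2, 1, 5, 6
d = r₁ − r₂: 0, -2, 0, 5, 5, -3, -5
d²: 0, 4, 0, 25, 25, 9, 25; Σd² = 88
ρ = 1 − 6·88/(7·48) = 1 − 528/336 = -0.571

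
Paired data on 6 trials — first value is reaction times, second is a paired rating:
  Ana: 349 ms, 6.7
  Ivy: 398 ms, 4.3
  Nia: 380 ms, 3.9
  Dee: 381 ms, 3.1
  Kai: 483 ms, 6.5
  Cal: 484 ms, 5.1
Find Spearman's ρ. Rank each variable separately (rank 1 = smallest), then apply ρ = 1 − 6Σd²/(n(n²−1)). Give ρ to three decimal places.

0.029

Ranks of variable 1: 1, 4, 2, 3, 5, 6
Ranks of variable 2: 6, 3, 2, 1, 5, 4
d = r₁ − r₂: -5, 1, 0, 2, 0, 2
d²: 25, 1, 0, 4, 0, 4; Σd² = 34
ρ = 1 − 6·34/(6·35) = 1 − 204/210 = 0.029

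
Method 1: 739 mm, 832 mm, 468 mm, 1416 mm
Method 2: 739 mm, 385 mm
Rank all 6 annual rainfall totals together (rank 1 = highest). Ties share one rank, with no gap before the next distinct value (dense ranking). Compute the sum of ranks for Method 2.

Sorted (descending): 1416, 832, 739, 739, 468, 385
The 2 values of 739 share dense rank 3.
Remaining distinct values take the next consecutive integers.
Method 2 values → pooled ranks: 739→3, 385→5
Rank sum = 3 + 5 = 8

8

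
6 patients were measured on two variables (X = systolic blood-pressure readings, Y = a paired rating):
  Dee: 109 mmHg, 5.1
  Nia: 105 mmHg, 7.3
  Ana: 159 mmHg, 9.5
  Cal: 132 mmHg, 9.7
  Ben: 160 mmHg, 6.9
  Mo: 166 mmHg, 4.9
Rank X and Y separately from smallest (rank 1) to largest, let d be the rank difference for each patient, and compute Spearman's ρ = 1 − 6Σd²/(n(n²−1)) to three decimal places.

-0.371

Ranks of variable 1: 2, 1, 4, 3, 5, 6
Ranks of variable 2: 2, 4, 5, 6, 3, 1
d = r₁ − r₂: 0, -3, -1, -3, 2, 5
d²: 0, 9, 1, 9, 4, 25; Σd² = 48
ρ = 1 − 6·48/(6·35) = 1 − 288/210 = -0.371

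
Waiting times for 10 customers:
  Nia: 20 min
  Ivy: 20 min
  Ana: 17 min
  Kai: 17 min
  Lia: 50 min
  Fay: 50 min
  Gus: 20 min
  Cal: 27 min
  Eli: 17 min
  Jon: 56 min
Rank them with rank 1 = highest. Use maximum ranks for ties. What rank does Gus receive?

7

Sorted (descending): 56, 50, 50, 27, 20, 20, 20, 17, 17, 17
The 2 values of 50 occupy positions 2–3 → each gets rank 3.
The 3 values of 20 occupy positions 5–7 → each gets rank 7.
The 3 values of 17 occupy positions 8–10 → each gets rank 10.
Gus has value 20 min → rank 7.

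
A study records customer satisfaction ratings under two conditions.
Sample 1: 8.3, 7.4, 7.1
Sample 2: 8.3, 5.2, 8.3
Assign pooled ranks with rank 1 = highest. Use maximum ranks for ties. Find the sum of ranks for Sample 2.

12

Sorted (descending): 8.3, 8.3, 8.3, 7.4, 7.1, 5.2
The 3 values of 8.3 occupy positions 1–3 → each gets rank 3.
Sample 2 values → pooled ranks: 8.3→3, 5.2→6, 8.3→3
Rank sum = 3 + 6 + 3 = 12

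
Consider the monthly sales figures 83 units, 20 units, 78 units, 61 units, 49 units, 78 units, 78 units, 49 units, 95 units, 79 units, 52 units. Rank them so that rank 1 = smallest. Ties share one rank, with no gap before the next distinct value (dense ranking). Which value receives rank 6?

79

Sorted (ascending): 20, 49, 49, 52, 61, 78, 78, 78, 79, 83, 95
The 2 values of 49 share dense rank 2.
The 3 values of 78 share dense rank 5.
Remaining distinct values take the next consecutive integers.
Rank 6 → value 79.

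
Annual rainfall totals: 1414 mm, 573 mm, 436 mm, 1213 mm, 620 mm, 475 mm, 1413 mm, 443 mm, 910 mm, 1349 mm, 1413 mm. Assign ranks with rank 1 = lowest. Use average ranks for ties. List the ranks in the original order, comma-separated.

11, 4, 1, 7, 5, 3, 9.5, 2, 6, 8, 9.5

Sorted (ascending): 436, 443, 475, 573, 620, 910, 1213, 1349, 1413, 1413, 1414
The 2 values of 1413 occupy positions 9–10 → average rank (9+10)/2 = 9.5.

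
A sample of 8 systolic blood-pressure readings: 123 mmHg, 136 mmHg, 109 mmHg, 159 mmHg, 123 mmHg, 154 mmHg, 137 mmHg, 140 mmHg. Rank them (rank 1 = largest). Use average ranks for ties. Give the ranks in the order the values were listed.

6.5, 5, 8, 1, 6.5, 2, 4, 3

Sorted (descending): 159, 154, 140, 137, 136, 123, 123, 109
The 2 values of 123 occupy positions 6–7 → average rank (6+7)/2 = 6.5.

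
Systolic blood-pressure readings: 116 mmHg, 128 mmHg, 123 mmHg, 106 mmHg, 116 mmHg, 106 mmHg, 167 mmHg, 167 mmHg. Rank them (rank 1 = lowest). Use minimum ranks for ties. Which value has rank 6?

Sorted (ascending): 106, 106, 116, 116, 123, 128, 167, 167
The 2 values of 106 occupy positions 1–2 → each gets rank 1.
The 2 values of 116 occupy positions 3–4 → each gets rank 3.
The 2 values of 167 occupy positions 7–8 → each gets rank 7.
Rank 6 → value 128.

128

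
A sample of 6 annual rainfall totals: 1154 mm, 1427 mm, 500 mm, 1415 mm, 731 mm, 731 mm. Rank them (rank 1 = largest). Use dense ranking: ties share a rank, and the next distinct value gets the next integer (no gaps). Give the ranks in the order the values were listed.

Sorted (descending): 1427, 1415, 1154, 731, 731, 500
The 2 values of 731 share dense rank 4.
Remaining distinct values take the next consecutive integers.

3, 1, 5, 2, 4, 4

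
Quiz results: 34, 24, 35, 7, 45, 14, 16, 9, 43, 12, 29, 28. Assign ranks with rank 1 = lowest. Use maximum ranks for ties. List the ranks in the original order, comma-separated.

Sorted (ascending): 7, 9, 12, 14, 16, 24, 28, 29, 34, 35, 43, 45
No ties — each value takes its position as its rank.

9, 6, 10, 1, 12, 4, 5, 2, 11, 3, 8, 7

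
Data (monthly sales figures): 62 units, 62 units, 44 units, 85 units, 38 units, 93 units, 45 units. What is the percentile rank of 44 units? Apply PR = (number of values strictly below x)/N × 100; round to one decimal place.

14.3

N = 7.
Strictly below 44: 1. Equal to 44: 1.
PR = 1/7 × 100 = 14.3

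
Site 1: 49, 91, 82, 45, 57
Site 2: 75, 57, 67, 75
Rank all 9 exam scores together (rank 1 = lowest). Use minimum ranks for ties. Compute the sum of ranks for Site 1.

23

Sorted (ascending): 45, 49, 57, 57, 67, 75, 75, 82, 91
The 2 values of 57 occupy positions 3–4 → each gets rank 3.
The 2 values of 75 occupy positions 6–7 → each gets rank 6.
Site 1 values → pooled ranks: 49→2, 91→9, 82→8, 45→1, 57→3
Rank sum = 2 + 9 + 8 + 1 + 3 = 23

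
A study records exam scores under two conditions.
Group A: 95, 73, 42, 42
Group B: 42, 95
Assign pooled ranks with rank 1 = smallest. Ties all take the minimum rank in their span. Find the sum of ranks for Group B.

Sorted (ascending): 42, 42, 42, 73, 95, 95
The 3 values of 42 occupy positions 1–3 → each gets rank 1.
The 2 values of 95 occupy positions 5–6 → each gets rank 5.
Group B values → pooled ranks: 42→1, 95→5
Rank sum = 1 + 5 = 6

6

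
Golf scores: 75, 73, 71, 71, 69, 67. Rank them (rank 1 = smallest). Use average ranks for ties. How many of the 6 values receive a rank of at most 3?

Sorted (ascending): 67, 69, 71, 71, 73, 75
The 2 values of 71 occupy positions 3–4 → average rank (3+4)/2 = 3.5.
Ranks ≤ 3: {1, 2} → 2 values.

2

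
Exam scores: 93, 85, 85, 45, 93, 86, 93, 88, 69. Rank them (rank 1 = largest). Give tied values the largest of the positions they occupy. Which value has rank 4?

88

Sorted (descending): 93, 93, 93, 88, 86, 85, 85, 69, 45
The 3 values of 93 occupy positions 1–3 → each gets rank 3.
The 2 values of 85 occupy positions 6–7 → each gets rank 7.
Rank 4 → value 88.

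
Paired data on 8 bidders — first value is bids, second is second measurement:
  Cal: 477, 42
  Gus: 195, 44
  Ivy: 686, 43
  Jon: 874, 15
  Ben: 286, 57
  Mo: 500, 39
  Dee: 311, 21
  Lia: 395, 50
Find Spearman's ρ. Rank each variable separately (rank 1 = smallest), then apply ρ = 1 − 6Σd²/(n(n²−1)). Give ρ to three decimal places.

Ranks of variable 1: 5, 1, 7, 8, 2, 6, 3, 4
Ranks of variable 2: 4, 6, 5, 1, 8, 3, 2, 7
d = r₁ − r₂: 1, -5, 2, 7, -6, 3, 1, -3
d²: 1, 25, 4, 49, 36, 9, 1, 9; Σd² = 134
ρ = 1 − 6·134/(8·63) = 1 − 804/504 = -0.595

-0.595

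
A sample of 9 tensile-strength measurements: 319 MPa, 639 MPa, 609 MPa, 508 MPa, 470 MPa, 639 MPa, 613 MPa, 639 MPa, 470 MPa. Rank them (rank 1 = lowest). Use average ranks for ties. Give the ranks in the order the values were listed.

Sorted (ascending): 319, 470, 470, 508, 609, 613, 639, 639, 639
The 2 values of 470 occupy positions 2–3 → average rank (2+3)/2 = 2.5.
The 3 values of 639 occupy positions 7–9 → average rank 8.

1, 8, 5, 4, 2.5, 8, 6, 8, 2.5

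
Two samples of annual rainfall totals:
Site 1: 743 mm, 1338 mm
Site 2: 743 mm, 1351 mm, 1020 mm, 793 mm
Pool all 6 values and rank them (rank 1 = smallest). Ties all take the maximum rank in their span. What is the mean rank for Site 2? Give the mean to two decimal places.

Sorted (ascending): 743, 743, 793, 1020, 1338, 1351
The 2 values of 743 occupy positions 1–2 → each gets rank 2.
Site 2 values → pooled ranks: 743→2, 1351→6, 1020→4, 793→3
Mean rank = (2 + 6 + 4 + 3) / 4 = 3.75

3.75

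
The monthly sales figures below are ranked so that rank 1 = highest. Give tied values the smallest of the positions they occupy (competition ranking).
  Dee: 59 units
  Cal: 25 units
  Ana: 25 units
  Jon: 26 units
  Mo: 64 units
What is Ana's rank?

4

Sorted (descending): 64, 59, 26, 25, 25
The 2 values of 25 occupy positions 4–5 → each gets rank 4.
Ana has value 25 units → rank 4.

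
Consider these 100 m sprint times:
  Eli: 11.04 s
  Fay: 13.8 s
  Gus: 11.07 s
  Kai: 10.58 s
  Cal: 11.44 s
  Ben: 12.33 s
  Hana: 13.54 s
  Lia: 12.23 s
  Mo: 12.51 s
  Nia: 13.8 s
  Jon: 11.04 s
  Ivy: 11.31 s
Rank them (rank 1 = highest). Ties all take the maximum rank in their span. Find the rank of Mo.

Sorted (descending): 13.8, 13.8, 13.54, 12.51, 12.33, 12.23, 11.44, 11.31, 11.07, 11.04, 11.04, 10.58
The 2 values of 13.8 occupy positions 1–2 → each gets rank 2.
The 2 values of 11.04 occupy positions 10–11 → each gets rank 11.
Mo has value 12.51 s → rank 4.

4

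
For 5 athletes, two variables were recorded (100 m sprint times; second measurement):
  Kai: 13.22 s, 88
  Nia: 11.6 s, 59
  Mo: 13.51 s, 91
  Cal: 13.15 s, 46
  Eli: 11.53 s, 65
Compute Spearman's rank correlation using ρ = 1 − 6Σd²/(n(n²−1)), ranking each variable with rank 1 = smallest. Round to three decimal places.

Ranks of variable 1: 4, 2, 5, 3, 1
Ranks of variable 2: 4, 2, 5, 1, 3
d = r₁ − r₂: 0, 0, 0, 2, -2
d²: 0, 0, 0, 4, 4; Σd² = 8
ρ = 1 − 6·8/(5·24) = 1 − 48/120 = 0.600

0.600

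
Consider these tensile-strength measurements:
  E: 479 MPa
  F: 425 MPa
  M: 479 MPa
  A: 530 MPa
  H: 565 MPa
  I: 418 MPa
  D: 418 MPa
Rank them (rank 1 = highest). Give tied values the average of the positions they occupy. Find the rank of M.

3.5

Sorted (descending): 565, 530, 479, 479, 425, 418, 418
The 2 values of 479 occupy positions 3–4 → average rank (3+4)/2 = 3.5.
The 2 values of 418 occupy positions 6–7 → average rank (6+7)/2 = 6.5.
M has value 479 MPa → rank 3.5.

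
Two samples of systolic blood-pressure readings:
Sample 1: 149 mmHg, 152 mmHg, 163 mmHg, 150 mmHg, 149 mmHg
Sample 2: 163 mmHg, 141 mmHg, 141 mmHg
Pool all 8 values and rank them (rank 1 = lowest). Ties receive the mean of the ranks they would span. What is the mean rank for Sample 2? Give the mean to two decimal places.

3.50

Sorted (ascending): 141, 141, 149, 149, 150, 152, 163, 163
The 2 values of 141 occupy positions 1–2 → average rank (1+2)/2 = 1.5.
The 2 values of 149 occupy positions 3–4 → average rank (3+4)/2 = 3.5.
The 2 values of 163 occupy positions 7–8 → average rank (7+8)/2 = 7.5.
Sample 2 values → pooled ranks: 163→7.5, 141→1.5, 141→1.5
Mean rank = (7.5 + 1.5 + 1.5) / 3 = 3.50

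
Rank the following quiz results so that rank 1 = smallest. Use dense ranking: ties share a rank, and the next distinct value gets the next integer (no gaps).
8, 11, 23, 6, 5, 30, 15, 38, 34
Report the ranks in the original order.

3, 4, 6, 2, 1, 7, 5, 9, 8

Sorted (ascending): 5, 6, 8, 11, 15, 23, 30, 34, 38
No ties — each value takes its position as its rank.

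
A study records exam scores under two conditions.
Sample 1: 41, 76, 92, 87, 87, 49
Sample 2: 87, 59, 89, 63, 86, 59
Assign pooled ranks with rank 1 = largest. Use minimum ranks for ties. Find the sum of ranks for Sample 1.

37

Sorted (descending): 92, 89, 87, 87, 87, 86, 76, 63, 59, 59, 49, 41
The 3 values of 87 occupy positions 3–5 → each gets rank 3.
The 2 values of 59 occupy positions 9–10 → each gets rank 9.
Sample 1 values → pooled ranks: 41→12, 76→7, 92→1, 87→3, 87→3, 49→11
Rank sum = 12 + 7 + 1 + 3 + 3 + 11 = 37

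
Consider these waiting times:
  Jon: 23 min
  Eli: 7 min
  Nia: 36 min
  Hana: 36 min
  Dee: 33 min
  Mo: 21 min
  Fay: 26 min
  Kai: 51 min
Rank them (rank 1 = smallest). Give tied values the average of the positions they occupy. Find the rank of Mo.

Sorted (ascending): 7, 21, 23, 26, 33, 36, 36, 51
The 2 values of 36 occupy positions 6–7 → average rank (6+7)/2 = 6.5.
Mo has value 21 min → rank 2.

2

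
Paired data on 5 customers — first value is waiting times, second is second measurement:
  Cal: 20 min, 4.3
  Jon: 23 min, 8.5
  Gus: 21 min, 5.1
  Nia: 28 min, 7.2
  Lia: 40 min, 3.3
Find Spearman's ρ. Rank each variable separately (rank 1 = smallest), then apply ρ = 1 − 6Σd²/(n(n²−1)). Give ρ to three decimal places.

-0.100

Ranks of variable 1: 1, 3, 2, 4, 5
Ranks of variable 2: 2, 5, 3, 4, 1
d = r₁ − r₂: -1, -2, -1, 0, 4
d²: 1, 4, 1, 0, 16; Σd² = 22
ρ = 1 − 6·22/(5·24) = 1 − 132/120 = -0.100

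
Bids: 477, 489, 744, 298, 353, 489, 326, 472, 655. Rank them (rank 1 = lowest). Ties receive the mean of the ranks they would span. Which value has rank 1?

Sorted (ascending): 298, 326, 353, 472, 477, 489, 489, 655, 744
The 2 values of 489 occupy positions 6–7 → average rank (6+7)/2 = 6.5.
Rank 1 → value 298.

298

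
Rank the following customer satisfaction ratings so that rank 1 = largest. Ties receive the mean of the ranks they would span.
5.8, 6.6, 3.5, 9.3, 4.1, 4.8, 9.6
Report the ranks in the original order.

Sorted (descending): 9.6, 9.3, 6.6, 5.8, 4.8, 4.1, 3.5
No ties — each value takes its position as its rank.

4, 3, 7, 2, 6, 5, 1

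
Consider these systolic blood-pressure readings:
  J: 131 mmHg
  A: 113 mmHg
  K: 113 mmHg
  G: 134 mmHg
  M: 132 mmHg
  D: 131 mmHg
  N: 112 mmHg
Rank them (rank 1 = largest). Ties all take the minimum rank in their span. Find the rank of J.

Sorted (descending): 134, 132, 131, 131, 113, 113, 112
The 2 values of 131 occupy positions 3–4 → each gets rank 3.
The 2 values of 113 occupy positions 5–6 → each gets rank 5.
J has value 131 mmHg → rank 3.

3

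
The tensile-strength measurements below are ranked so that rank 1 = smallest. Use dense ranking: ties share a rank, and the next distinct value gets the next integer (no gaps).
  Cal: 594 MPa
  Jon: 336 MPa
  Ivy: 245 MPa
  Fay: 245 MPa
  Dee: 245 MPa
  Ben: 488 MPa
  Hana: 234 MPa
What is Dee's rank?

2

Sorted (ascending): 234, 245, 245, 245, 336, 488, 594
The 3 values of 245 share dense rank 2.
Remaining distinct values take the next consecutive integers.
Dee has value 245 MPa → rank 2.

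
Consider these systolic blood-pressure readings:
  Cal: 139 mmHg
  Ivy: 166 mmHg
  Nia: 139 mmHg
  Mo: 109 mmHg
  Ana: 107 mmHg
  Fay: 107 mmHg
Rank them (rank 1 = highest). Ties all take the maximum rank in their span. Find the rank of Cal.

Sorted (descending): 166, 139, 139, 109, 107, 107
The 2 values of 139 occupy positions 2–3 → each gets rank 3.
The 2 values of 107 occupy positions 5–6 → each gets rank 6.
Cal has value 139 mmHg → rank 3.

3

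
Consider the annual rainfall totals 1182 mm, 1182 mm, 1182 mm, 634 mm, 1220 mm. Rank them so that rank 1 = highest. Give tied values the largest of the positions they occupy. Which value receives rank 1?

1220

Sorted (descending): 1220, 1182, 1182, 1182, 634
The 3 values of 1182 occupy positions 2–4 → each gets rank 4.
Rank 1 → value 1220.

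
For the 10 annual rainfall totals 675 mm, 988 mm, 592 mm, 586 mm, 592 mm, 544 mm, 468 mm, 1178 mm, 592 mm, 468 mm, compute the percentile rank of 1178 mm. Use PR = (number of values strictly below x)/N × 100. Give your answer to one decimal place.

N = 10.
Strictly below 1178: 9. Equal to 1178: 1.
PR = 9/10 × 100 = 90.0

90.0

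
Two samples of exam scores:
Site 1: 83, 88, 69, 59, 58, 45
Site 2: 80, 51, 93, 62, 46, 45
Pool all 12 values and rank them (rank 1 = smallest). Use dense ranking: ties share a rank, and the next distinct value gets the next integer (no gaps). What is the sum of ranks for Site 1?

Sorted (ascending): 45, 45, 46, 51, 58, 59, 62, 69, 80, 83, 88, 93
The 2 values of 45 share dense rank 1.
Remaining distinct values take the next consecutive integers.
Site 1 values → pooled ranks: 83→9, 88→10, 69→7, 59→5, 58→4, 45→1
Rank sum = 9 + 10 + 7 + 5 + 4 + 1 = 36

36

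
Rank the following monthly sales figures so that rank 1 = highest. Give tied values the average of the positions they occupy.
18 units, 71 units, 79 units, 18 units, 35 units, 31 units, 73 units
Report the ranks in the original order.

6.5, 3, 1, 6.5, 4, 5, 2

Sorted (descending): 79, 73, 71, 35, 31, 18, 18
The 2 values of 18 occupy positions 6–7 → average rank (6+7)/2 = 6.5.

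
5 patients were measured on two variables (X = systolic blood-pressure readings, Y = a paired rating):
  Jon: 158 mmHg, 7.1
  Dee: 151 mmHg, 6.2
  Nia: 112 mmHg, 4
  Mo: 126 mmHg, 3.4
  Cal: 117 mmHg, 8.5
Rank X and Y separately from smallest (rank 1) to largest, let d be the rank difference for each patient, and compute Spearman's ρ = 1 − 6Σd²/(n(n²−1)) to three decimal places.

Ranks of variable 1: 5, 4, 1, 3, 2
Ranks of variable 2: 4, 3, 2, 1, 5
d = r₁ − r₂: 1, 1, -1, 2, -3
d²: 1, 1, 1, 4, 9; Σd² = 16
ρ = 1 − 6·16/(5·24) = 1 − 96/120 = 0.200

0.200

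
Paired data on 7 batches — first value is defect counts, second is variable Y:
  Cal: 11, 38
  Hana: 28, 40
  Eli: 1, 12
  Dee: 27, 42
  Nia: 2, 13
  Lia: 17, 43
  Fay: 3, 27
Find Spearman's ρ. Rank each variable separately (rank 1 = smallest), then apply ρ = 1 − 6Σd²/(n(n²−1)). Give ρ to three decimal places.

Ranks of variable 1: 4, 7, 1, 6, 2, 5, 3
Ranks of variable 2: 4, 5, 1, 6, 2, 7, 3
d = r₁ − r₂: 0, 2, 0, 0, 0, -2, 0
d²: 0, 4, 0, 0, 0, 4, 0; Σd² = 8
ρ = 1 − 6·8/(7·48) = 1 − 48/336 = 0.857

0.857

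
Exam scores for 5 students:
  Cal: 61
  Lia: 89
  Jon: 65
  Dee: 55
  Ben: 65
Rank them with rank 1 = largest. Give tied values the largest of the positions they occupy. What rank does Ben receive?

3

Sorted (descending): 89, 65, 65, 61, 55
The 2 values of 65 occupy positions 2–3 → each gets rank 3.
Ben has value 65 → rank 3.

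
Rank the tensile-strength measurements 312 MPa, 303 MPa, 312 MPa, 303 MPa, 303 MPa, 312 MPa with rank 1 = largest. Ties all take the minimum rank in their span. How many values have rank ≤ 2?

3

Sorted (descending): 312, 312, 312, 303, 303, 303
The 3 values of 312 occupy positions 1–3 → each gets rank 1.
The 3 values of 303 occupy positions 4–6 → each gets rank 4.
Ranks ≤ 2: {1, 1, 1} → 3 values.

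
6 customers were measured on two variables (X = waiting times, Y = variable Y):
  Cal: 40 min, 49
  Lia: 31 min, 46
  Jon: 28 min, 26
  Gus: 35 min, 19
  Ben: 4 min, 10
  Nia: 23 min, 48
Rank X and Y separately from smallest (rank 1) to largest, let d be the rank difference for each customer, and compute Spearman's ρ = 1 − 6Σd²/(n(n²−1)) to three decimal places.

Ranks of variable 1: 6, 4, 3, 5, 1, 2
Ranks of variable 2: 6, 4, 3, 2, 1, 5
d = r₁ − r₂: 0, 0, 0, 3, 0, -3
d²: 0, 0, 0, 9, 0, 9; Σd² = 18
ρ = 1 − 6·18/(6·35) = 1 − 108/210 = 0.486

0.486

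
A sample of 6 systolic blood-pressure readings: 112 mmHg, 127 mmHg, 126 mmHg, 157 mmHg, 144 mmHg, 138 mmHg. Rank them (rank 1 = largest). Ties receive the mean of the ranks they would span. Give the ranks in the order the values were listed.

Sorted (descending): 157, 144, 138, 127, 126, 112
No ties — each value takes its position as its rank.

6, 4, 5, 1, 2, 3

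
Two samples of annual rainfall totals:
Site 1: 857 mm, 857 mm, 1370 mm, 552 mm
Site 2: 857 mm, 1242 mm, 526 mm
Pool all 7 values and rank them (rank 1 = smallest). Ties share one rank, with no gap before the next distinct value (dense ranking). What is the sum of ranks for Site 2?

Sorted (ascending): 526, 552, 857, 857, 857, 1242, 1370
The 3 values of 857 share dense rank 3.
Remaining distinct values take the next consecutive integers.
Site 2 values → pooled ranks: 857→3, 1242→4, 526→1
Rank sum = 3 + 4 + 1 = 8

8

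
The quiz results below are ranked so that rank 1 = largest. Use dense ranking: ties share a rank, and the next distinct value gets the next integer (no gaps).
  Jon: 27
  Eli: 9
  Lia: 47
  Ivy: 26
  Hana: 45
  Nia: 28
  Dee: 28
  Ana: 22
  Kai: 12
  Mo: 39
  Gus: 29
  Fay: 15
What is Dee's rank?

Sorted (descending): 47, 45, 39, 29, 28, 28, 27, 26, 22, 15, 12, 9
The 2 values of 28 share dense rank 5.
Remaining distinct values take the next consecutive integers.
Dee has value 28 → rank 5.

5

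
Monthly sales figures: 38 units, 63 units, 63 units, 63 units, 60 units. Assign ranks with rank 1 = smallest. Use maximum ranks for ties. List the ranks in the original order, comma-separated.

1, 5, 5, 5, 2

Sorted (ascending): 38, 60, 63, 63, 63
The 3 values of 63 occupy positions 3–5 → each gets rank 5.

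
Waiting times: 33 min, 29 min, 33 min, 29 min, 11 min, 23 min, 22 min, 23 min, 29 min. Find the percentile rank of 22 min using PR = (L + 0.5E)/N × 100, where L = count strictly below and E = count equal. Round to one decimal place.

N = 9.
Strictly below 22: 1. Equal to 22: 1.
PR = (1 + 0.5·1)/9 × 100 = 16.7

16.7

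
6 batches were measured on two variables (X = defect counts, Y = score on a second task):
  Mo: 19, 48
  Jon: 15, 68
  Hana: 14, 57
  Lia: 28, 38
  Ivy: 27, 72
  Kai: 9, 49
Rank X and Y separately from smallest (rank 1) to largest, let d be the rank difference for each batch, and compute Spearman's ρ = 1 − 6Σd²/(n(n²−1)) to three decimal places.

-0.200

Ranks of variable 1: 4, 3, 2, 6, 5, 1
Ranks of variable 2: 2, 5, 4, 1, 6, 3
d = r₁ − r₂: 2, -2, -2, 5, -1, -2
d²: 4, 4, 4, 25, 1, 4; Σd² = 42
ρ = 1 − 6·42/(6·35) = 1 − 252/210 = -0.200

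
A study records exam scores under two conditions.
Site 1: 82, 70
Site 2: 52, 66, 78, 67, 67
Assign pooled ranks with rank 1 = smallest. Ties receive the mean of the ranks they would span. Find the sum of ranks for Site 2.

16

Sorted (ascending): 52, 66, 67, 67, 70, 78, 82
The 2 values of 67 occupy positions 3–4 → average rank (3+4)/2 = 3.5.
Site 2 values → pooled ranks: 52→1, 66→2, 78→6, 67→3.5, 67→3.5
Rank sum = 1 + 2 + 6 + 3.5 + 3.5 = 16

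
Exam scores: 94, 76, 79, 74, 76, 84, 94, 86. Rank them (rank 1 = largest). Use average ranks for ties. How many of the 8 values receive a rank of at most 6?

5

Sorted (descending): 94, 94, 86, 84, 79, 76, 76, 74
The 2 values of 94 occupy positions 1–2 → average rank (1+2)/2 = 1.5.
The 2 values of 76 occupy positions 6–7 → average rank (6+7)/2 = 6.5.
Ranks ≤ 6: {1.5, 1.5, 3, 4, 5} → 5 values.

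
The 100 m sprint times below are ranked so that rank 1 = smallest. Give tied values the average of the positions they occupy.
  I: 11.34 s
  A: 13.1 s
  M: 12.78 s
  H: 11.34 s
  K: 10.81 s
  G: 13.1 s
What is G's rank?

5.5

Sorted (ascending): 10.81, 11.34, 11.34, 12.78, 13.1, 13.1
The 2 values of 11.34 occupy positions 2–3 → average rank (2+3)/2 = 2.5.
The 2 values of 13.1 occupy positions 5–6 → average rank (5+6)/2 = 5.5.
G has value 13.1 s → rank 5.5.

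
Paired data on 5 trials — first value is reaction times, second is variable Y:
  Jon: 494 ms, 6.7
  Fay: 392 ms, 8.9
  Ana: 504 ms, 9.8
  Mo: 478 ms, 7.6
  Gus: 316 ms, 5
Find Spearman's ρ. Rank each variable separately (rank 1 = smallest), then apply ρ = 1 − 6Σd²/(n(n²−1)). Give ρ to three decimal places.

0.600

Ranks of variable 1: 4, 2, 5, 3, 1
Ranks of variable 2: 2, 4, 5, 3, 1
d = r₁ − r₂: 2, -2, 0, 0, 0
d²: 4, 4, 0, 0, 0; Σd² = 8
ρ = 1 − 6·8/(5·24) = 1 − 48/120 = 0.600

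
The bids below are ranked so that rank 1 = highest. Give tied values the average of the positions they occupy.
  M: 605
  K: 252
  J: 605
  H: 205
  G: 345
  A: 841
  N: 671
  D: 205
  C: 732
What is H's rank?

Sorted (descending): 841, 732, 671, 605, 605, 345, 252, 205, 205
The 2 values of 605 occupy positions 4–5 → average rank (4+5)/2 = 4.5.
The 2 values of 205 occupy positions 8–9 → average rank (8+9)/2 = 8.5.
H has value 205 → rank 8.5.

8.5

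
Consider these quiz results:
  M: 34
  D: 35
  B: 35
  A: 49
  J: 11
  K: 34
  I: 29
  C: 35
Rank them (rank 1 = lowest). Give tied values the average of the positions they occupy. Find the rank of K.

Sorted (ascending): 11, 29, 34, 34, 35, 35, 35, 49
The 2 values of 34 occupy positions 3–4 → average rank (3+4)/2 = 3.5.
The 3 values of 35 occupy positions 5–7 → average rank 6.
K has value 34 → rank 3.5.

3.5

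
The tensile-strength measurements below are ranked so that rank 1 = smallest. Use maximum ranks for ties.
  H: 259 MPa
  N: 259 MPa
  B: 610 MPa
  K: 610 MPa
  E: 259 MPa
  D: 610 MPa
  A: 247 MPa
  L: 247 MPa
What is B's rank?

8

Sorted (ascending): 247, 247, 259, 259, 259, 610, 610, 610
The 2 values of 247 occupy positions 1–2 → each gets rank 2.
The 3 values of 259 occupy positions 3–5 → each gets rank 5.
The 3 values of 610 occupy positions 6–8 → each gets rank 8.
B has value 610 MPa → rank 8.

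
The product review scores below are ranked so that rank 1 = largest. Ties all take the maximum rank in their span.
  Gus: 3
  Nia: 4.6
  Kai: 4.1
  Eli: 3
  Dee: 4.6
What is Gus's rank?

Sorted (descending): 4.6, 4.6, 4.1, 3, 3
The 2 values of 4.6 occupy positions 1–2 → each gets rank 2.
The 2 values of 3 occupy positions 4–5 → each gets rank 5.
Gus has value 3 → rank 5.

5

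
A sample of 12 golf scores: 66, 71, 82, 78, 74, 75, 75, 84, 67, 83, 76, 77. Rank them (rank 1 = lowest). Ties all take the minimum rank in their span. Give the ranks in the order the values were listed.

Sorted (ascending): 66, 67, 71, 74, 75, 75, 76, 77, 78, 82, 83, 84
The 2 values of 75 occupy positions 5–6 → each gets rank 5.

1, 3, 10, 9, 4, 5, 5, 12, 2, 11, 7, 8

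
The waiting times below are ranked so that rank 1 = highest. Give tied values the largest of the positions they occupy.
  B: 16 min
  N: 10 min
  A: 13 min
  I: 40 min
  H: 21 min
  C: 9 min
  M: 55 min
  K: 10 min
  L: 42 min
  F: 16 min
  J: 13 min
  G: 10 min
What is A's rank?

Sorted (descending): 55, 42, 40, 21, 16, 16, 13, 13, 10, 10, 10, 9
The 2 values of 16 occupy positions 5–6 → each gets rank 6.
The 2 values of 13 occupy positions 7–8 → each gets rank 8.
The 3 values of 10 occupy positions 9–11 → each gets rank 11.
A has value 13 min → rank 8.

8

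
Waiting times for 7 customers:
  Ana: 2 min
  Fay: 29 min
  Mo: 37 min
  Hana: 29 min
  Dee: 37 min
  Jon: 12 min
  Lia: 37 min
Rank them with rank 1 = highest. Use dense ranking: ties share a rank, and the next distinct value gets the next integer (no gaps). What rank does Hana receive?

2

Sorted (descending): 37, 37, 37, 29, 29, 12, 2
The 3 values of 37 share dense rank 1.
The 2 values of 29 share dense rank 2.
Remaining distinct values take the next consecutive integers.
Hana has value 29 min → rank 2.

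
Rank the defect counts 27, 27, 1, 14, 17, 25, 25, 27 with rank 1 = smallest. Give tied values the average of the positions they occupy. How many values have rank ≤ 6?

5

Sorted (ascending): 1, 14, 17, 25, 25, 27, 27, 27
The 2 values of 25 occupy positions 4–5 → average rank (4+5)/2 = 4.5.
The 3 values of 27 occupy positions 6–8 → average rank 7.
Ranks ≤ 6: {1, 2, 3, 4.5, 4.5} → 5 values.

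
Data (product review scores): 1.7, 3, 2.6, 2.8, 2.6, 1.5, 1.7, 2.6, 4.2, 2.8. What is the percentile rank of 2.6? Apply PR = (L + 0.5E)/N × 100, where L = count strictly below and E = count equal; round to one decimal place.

N = 10.
Strictly below 2.6: 3. Equal to 2.6: 3.
PR = (3 + 0.5·3)/10 × 100 = 45.0

45.0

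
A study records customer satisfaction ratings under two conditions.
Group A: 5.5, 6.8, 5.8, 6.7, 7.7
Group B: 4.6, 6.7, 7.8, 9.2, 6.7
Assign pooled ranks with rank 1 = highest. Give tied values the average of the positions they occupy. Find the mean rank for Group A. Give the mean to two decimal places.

Sorted (descending): 9.2, 7.8, 7.7, 6.8, 6.7, 6.7, 6.7, 5.8, 5.5, 4.6
The 3 values of 6.7 occupy positions 5–7 → average rank 6.
Group A values → pooled ranks: 5.5→9, 6.8→4, 5.8→8, 6.7→6, 7.7→3
Mean rank = (9 + 4 + 8 + 6 + 3) / 5 = 6.00

6.00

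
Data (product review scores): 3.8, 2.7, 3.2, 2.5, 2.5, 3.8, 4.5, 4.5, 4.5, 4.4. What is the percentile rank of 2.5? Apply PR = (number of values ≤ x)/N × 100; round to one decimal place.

N = 10.
Strictly below 2.5: 0. Equal to 2.5: 2.
PR = 2/10 × 100 = 20.0

20.0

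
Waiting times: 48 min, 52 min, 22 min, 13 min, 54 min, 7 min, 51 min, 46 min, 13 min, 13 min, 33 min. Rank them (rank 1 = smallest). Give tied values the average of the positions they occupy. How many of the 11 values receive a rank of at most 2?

1

Sorted (ascending): 7, 13, 13, 13, 22, 33, 46, 48, 51, 52, 54
The 3 values of 13 occupy positions 2–4 → average rank 3.
Ranks ≤ 2: {1} → 1 value.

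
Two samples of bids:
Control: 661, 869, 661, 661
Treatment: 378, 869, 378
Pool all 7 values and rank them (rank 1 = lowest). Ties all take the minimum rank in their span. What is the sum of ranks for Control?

Sorted (ascending): 378, 378, 661, 661, 661, 869, 869
The 2 values of 378 occupy positions 1–2 → each gets rank 1.
The 3 values of 661 occupy positions 3–5 → each gets rank 3.
The 2 values of 869 occupy positions 6–7 → each gets rank 6.
Control values → pooled ranks: 661→3, 869→6, 661→3, 661→3
Rank sum = 3 + 6 + 3 + 3 = 15

15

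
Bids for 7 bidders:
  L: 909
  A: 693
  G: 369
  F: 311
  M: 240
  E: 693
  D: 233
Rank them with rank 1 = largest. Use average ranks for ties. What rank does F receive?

5

Sorted (descending): 909, 693, 693, 369, 311, 240, 233
The 2 values of 693 occupy positions 2–3 → average rank (2+3)/2 = 2.5.
F has value 311 → rank 5.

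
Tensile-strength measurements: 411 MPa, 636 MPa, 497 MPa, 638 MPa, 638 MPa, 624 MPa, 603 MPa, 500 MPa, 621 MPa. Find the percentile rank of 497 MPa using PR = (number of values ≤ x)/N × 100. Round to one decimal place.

22.2

N = 9.
Strictly below 497: 1. Equal to 497: 1.
PR = 2/9 × 100 = 22.2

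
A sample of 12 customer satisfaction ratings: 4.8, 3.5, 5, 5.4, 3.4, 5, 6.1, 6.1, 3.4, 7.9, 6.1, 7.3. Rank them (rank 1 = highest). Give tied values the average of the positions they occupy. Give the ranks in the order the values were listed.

9, 10, 7.5, 6, 11.5, 7.5, 4, 4, 11.5, 1, 4, 2

Sorted (descending): 7.9, 7.3, 6.1, 6.1, 6.1, 5.4, 5, 5, 4.8, 3.5, 3.4, 3.4
The 3 values of 6.1 occupy positions 3–5 → average rank 4.
The 2 values of 5 occupy positions 7–8 → average rank (7+8)/2 = 7.5.
The 2 values of 3.4 occupy positions 11–12 → average rank (11+12)/2 = 11.5.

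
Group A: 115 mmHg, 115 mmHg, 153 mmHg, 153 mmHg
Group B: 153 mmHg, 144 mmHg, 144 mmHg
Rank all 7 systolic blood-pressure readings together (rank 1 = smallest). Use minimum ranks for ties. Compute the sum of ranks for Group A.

Sorted (ascending): 115, 115, 144, 144, 153, 153, 153
The 2 values of 115 occupy positions 1–2 → each gets rank 1.
The 2 values of 144 occupy positions 3–4 → each gets rank 3.
The 3 values of 153 occupy positions 5–7 → each gets rank 5.
Group A values → pooled ranks: 115→1, 115→1, 153→5, 153→5
Rank sum = 1 + 1 + 5 + 5 = 12

12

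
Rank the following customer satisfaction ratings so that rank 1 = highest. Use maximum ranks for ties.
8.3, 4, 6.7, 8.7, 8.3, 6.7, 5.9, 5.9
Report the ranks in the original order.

Sorted (descending): 8.7, 8.3, 8.3, 6.7, 6.7, 5.9, 5.9, 4
The 2 values of 8.3 occupy positions 2–3 → each gets rank 3.
The 2 values of 6.7 occupy positions 4–5 → each gets rank 5.
The 2 values of 5.9 occupy positions 6–7 → each gets rank 7.

3, 8, 5, 1, 3, 5, 7, 7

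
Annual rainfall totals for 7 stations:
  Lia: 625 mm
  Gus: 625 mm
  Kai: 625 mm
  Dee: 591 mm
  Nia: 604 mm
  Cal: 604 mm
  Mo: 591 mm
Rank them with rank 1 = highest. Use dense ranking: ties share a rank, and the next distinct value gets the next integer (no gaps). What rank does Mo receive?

3

Sorted (descending): 625, 625, 625, 604, 604, 591, 591
The 3 values of 625 share dense rank 1.
The 2 values of 604 share dense rank 2.
The 2 values of 591 share dense rank 3.
Mo has value 591 mm → rank 3.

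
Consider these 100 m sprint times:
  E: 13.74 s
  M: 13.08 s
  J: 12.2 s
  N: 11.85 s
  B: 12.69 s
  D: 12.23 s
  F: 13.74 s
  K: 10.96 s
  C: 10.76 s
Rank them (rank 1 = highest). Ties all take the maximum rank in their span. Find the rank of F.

2

Sorted (descending): 13.74, 13.74, 13.08, 12.69, 12.23, 12.2, 11.85, 10.96, 10.76
The 2 values of 13.74 occupy positions 1–2 → each gets rank 2.
F has value 13.74 s → rank 2.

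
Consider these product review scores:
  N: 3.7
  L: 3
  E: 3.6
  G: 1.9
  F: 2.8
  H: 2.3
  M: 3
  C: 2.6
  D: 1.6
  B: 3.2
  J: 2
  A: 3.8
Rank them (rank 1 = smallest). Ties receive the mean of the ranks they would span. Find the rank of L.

7.5

Sorted (ascending): 1.6, 1.9, 2, 2.3, 2.6, 2.8, 3, 3, 3.2, 3.6, 3.7, 3.8
The 2 values of 3 occupy positions 7–8 → average rank (7+8)/2 = 7.5.
L has value 3 → rank 7.5.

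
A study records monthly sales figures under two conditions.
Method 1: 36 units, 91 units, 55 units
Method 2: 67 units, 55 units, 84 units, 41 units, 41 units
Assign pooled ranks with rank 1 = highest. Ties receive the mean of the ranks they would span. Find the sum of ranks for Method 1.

13.5

Sorted (descending): 91, 84, 67, 55, 55, 41, 41, 36
The 2 values of 55 occupy positions 4–5 → average rank (4+5)/2 = 4.5.
The 2 values of 41 occupy positions 6–7 → average rank (6+7)/2 = 6.5.
Method 1 values → pooled ranks: 36→8, 91→1, 55→4.5
Rank sum = 8 + 1 + 4.5 = 13.5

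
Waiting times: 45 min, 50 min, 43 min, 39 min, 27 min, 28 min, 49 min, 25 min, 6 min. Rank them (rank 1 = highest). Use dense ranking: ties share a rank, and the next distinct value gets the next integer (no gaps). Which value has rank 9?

6

Sorted (descending): 50, 49, 45, 43, 39, 28, 27, 25, 6
No ties — each value takes its position as its rank.
Rank 9 → value 6.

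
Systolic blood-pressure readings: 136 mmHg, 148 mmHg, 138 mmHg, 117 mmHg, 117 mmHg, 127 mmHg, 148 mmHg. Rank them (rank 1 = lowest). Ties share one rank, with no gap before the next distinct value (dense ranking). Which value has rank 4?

138

Sorted (ascending): 117, 117, 127, 136, 138, 148, 148
The 2 values of 117 share dense rank 1.
The 2 values of 148 share dense rank 5.
Remaining distinct values take the next consecutive integers.
Rank 4 → value 138.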